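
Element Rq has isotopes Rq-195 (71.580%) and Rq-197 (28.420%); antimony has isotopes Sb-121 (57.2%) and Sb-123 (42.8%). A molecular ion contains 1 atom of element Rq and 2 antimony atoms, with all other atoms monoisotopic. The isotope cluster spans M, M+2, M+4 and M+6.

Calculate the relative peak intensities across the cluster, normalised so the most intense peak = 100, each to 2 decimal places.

52.81 : 100.00 : 60.95 : 11.74

Element Rq pattern (n=1): 0.7158 : 0.2842
Antimony pattern (n=2): 0.327184 : 0.489632 : 0.183184
Convolve the two distributions (both contribute in 2-u steps):
  M: 0.7158×0.327184 = 0.234198
  M+2: 0.7158×0.489632 + 0.2842×0.327184 = 0.443464
  M+4: 0.7158×0.183184 + 0.2842×0.489632 = 0.270277
  M+6: 0.2842×0.183184 = 0.052061
Scale to base peak (0.443464) = 100: 52.81 : 100.00 : 60.95 : 11.74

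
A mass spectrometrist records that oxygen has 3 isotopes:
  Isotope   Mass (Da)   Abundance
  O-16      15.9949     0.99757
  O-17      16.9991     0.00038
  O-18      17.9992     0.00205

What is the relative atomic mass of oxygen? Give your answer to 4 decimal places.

15.9994 Da

Ar = Σ fᵢ·mᵢ = 0.99757 × 15.9949 + 0.00038 × 16.9991 + 0.00205 × 17.9992
= 15.95603 + 0.00646 + 0.03690 = 15.99939 Da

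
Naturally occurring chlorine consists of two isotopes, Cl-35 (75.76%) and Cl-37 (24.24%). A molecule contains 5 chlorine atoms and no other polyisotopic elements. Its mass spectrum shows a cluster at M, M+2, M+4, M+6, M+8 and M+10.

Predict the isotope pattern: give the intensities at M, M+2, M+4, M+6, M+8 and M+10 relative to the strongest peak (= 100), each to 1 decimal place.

Each Cl atom is independently Cl-35 (p = 0.7576) or Cl-37 (q = 0.2424); the cluster is the binomial expansion (p + q)^5.
P(M) = 0.7576^5 = 0.249574
P(M+2) = 5 × 0.7576^4 × 0.2424^1 = 0.399266
P(M+4) = 10 × 0.7576^3 × 0.2424^2 = 0.255497
P(M+6) = 10 × 0.7576^2 × 0.2424^3 = 0.081748
P(M+8) = 5 × 0.7576^1 × 0.2424^4 = 0.013078
P(M+10) = 0.2424^5 = 0.000837
The M+2 peak is largest (0.399266); scaling to 100 gives 62.5 : 100.0 : 64.0 : 20.5 : 3.3 : 0.2.

62.5 : 100.0 : 64.0 : 20.5 : 3.3 : 0.2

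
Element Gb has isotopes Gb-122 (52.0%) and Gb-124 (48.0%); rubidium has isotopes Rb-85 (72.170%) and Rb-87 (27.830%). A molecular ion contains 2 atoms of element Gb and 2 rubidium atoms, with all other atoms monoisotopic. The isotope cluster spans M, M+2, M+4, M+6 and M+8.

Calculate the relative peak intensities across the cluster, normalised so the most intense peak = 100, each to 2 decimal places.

Element Gb pattern (n=2): 0.2704 : 0.4992 : 0.2304
Rubidium pattern (n=2): 0.52085089 : 0.40169822 : 0.07745089
Convolve the two distributions (both contribute in 2-u steps):
  M: 0.2704×0.52085089 = 0.140838
  M+2: 0.2704×0.40169822 + 0.4992×0.52085089 = 0.368628
  M+4: 0.2704×0.07745089 + 0.4992×0.40169822 + 0.2304×0.52085089 = 0.341475
  M+6: 0.4992×0.07745089 + 0.2304×0.40169822 = 0.131215
  M+8: 0.2304×0.07745089 = 0.017845
Scale to base peak (0.368628) = 100: 38.21 : 100.00 : 92.63 : 35.60 : 4.84

38.21 : 100.00 : 92.63 : 35.60 : 4.84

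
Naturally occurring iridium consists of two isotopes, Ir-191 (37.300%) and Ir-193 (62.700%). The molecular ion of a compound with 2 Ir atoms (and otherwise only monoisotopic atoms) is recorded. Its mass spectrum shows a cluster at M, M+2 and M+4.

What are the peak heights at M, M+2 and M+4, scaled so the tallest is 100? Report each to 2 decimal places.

Each Ir atom is independently Ir-191 (p = 0.37300) or Ir-193 (q = 0.62700); the cluster is the binomial expansion (p + q)^2.
P(M) = 0.37300^2 = 0.139129
P(M+2) = 2 × 0.37300^1 × 0.62700^1 = 0.467742
P(M+4) = 0.62700^2 = 0.393129
The M+2 peak is largest (0.467742); scaling to 100 gives 29.74 : 100.00 : 84.05.

29.74 : 100.00 : 84.05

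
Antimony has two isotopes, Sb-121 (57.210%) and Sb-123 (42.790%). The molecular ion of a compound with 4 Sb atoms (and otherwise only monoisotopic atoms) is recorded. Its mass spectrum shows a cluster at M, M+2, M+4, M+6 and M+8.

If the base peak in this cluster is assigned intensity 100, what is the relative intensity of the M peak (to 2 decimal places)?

29.79

Binomial terms of (0.57210 + 0.42790)^4: M 0.1071, M+2 0.3205, M+4 0.3596, M+6 0.1793, M+8 0.0335 → M+4 is the base peak.
P(M+4) = C(4,2) × 0.57210^2 × 0.42790^2 = 6 × 0.32729841 × 0.18309841 = 0.359567 (base)
P(M) = C(4,0) × 0.57210^4 × 0.42790^0 = 1 × 0.10712425 × 1.0000 = 0.107124
Relative intensity = 0.107124 / 0.359567 × 100 = 29.79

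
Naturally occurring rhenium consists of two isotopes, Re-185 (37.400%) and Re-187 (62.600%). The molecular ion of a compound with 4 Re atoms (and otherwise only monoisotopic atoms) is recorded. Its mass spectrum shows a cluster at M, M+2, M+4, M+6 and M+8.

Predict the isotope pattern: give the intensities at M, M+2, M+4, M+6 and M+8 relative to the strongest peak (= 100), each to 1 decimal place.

5.3 : 35.7 : 89.6 : 100.0 : 41.8

The 4 Re atoms are independent, so intensities follow the terms of (0.37400 + 0.62600)^4.
P(M) = 0.37400^4 = 0.019565
P(M+2) = 4 × 0.37400^3 × 0.62600^1 = 0.130993
P(M+4) = 6 × 0.37400^2 × 0.62600^2 = 0.328884
P(M+6) = 4 × 0.37400^1 × 0.62600^3 = 0.366990
P(M+8) = 0.62600^4 = 0.153567
The M+6 peak is largest (0.366990); scaling to 100 gives 5.3 : 35.7 : 89.6 : 100.0 : 41.8.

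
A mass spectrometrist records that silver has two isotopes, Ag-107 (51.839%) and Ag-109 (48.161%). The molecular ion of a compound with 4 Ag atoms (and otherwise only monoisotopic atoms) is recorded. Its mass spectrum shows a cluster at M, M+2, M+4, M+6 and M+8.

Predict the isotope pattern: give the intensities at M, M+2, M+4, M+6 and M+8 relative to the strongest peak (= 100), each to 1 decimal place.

19.3 : 71.8 : 100.0 : 61.9 : 14.4

Expanding (0.51839 + 0.48161)^4:
P(M) = 0.51839^4 = 0.072215
P(M+2) = 4 × 0.51839^3 × 0.48161^1 = 0.268365
P(M+4) = 6 × 0.51839^2 × 0.48161^2 = 0.373986
P(M+6) = 4 × 0.51839^1 × 0.48161^3 = 0.231634
P(M+8) = 0.48161^4 = 0.053800
The M+4 peak is largest (0.373986); scaling to 100 gives 19.3 : 71.8 : 100.0 : 61.9 : 14.4.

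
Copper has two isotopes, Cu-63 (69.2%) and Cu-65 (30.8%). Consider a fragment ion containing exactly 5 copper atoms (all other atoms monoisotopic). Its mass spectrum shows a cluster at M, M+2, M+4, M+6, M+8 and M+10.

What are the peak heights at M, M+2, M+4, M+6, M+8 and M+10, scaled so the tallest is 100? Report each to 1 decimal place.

Expanding (0.692 + 0.308)^5:
P(M) = 0.692^5 = 0.158683
P(M+2) = 5 × 0.692^4 × 0.308^1 = 0.353139
P(M+4) = 10 × 0.692^3 × 0.308^2 = 0.314355
P(M+6) = 10 × 0.692^2 × 0.308^3 = 0.139915
P(M+8) = 5 × 0.692^1 × 0.308^4 = 0.031137
P(M+10) = 0.308^5 = 0.002772
The M+2 peak is largest (0.353139); scaling to 100 gives 44.9 : 100.0 : 89.0 : 39.6 : 8.8 : 0.8.

44.9 : 100.0 : 89.0 : 39.6 : 8.8 : 0.8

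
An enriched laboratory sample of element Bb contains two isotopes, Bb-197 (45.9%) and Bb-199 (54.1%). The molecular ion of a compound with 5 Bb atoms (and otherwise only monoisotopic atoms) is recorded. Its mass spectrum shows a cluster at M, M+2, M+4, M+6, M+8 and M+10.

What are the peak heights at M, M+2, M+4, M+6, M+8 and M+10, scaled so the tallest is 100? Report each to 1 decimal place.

Each Bb atom is independently Bb-197 (p = 0.459) or Bb-199 (q = 0.541); the cluster is the binomial expansion (p + q)^5.
P(M) = 0.459^5 = 0.020373
P(M+2) = 5 × 0.459^4 × 0.541^1 = 0.120065
P(M+4) = 10 × 0.459^3 × 0.541^2 = 0.283030
P(M+6) = 10 × 0.459^2 × 0.541^3 = 0.333593
P(M+8) = 5 × 0.459^1 × 0.541^4 = 0.196595
P(M+10) = 0.541^5 = 0.046343
The M+6 peak is largest (0.333593); scaling to 100 gives 6.1 : 36.0 : 84.8 : 100.0 : 58.9 : 13.9.

6.1 : 36.0 : 84.8 : 100.0 : 58.9 : 13.9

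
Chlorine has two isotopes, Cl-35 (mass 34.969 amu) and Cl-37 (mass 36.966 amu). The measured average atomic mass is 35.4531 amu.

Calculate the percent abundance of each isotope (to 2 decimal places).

Writing the weighted mean with unknown fraction x of Cl-35:
34.969·x + 36.966·(1 − x) = 35.4531
(34.969 − 36.966)·x = 35.4531 − 36.966
x = -1.5129 / -1.997 = 0.75759 → 75.76% Cl-35, 24.24% Cl-37.

Cl-35: 75.76%, Cl-37: 24.24%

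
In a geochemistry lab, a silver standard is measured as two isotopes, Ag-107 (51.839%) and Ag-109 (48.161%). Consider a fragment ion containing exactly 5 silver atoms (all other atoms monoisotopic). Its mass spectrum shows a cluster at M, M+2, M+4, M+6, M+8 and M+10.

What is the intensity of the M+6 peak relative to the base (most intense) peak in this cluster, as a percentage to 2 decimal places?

Term probabilities: M 0.0374, M+2 0.1739, M+4 0.3231, M+6 0.3002, M+8 0.1394, M+10 0.0259. Base peak = M+4.
P(M+4) = C(5,2) × 0.51839^3 × 0.48161^2 = 10 × 0.13930601 × 0.23194819 = 0.323118 (base)
P(M+6) = C(5,3) × 0.51839^2 × 0.48161^3 = 10 × 0.26872819 × 0.11170857 = 0.300192
Relative intensity = 0.300192 / 0.323118 × 100 = 92.90

92.90%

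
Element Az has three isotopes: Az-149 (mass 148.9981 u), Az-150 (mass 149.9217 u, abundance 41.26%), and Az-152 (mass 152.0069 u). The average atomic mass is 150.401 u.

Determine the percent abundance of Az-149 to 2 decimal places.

24.78%

The remaining 58.74% is split between Az-149 (fraction x) and Az-152 (fraction 0.5874 − x).
Substituting: 148.9981x + 152.0069(0.5874 − x) = 88.54330658
(148.9981 − 152.0069)x = -0.74554648  ⇒  x = 0.24779, y = 0.33961
Az-149: 24.78%, Az-152: 33.96%.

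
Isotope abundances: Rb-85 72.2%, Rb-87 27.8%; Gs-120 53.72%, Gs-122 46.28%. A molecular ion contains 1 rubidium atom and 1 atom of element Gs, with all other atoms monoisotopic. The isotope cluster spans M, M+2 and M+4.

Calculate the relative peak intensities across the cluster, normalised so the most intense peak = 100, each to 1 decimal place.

Rubidium pattern (n=1): 0.7220 : 0.2780
Element Gs pattern (n=1): 0.5372 : 0.4628
Convolve the two distributions (both contribute in 2-u steps):
  M: 0.7220×0.5372 = 0.387858
  M+2: 0.7220×0.4628 + 0.2780×0.5372 = 0.483483
  M+4: 0.2780×0.4628 = 0.128658
Scale to base peak (0.483483) = 100: 80.2 : 100.0 : 26.6

80.2 : 100.0 : 26.6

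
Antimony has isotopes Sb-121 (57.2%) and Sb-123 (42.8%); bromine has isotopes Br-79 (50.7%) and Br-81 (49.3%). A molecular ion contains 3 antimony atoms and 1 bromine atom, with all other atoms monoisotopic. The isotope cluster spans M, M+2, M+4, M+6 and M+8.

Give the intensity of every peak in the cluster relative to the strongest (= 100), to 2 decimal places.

25.89 : 83.29 : 100.00 : 53.13 : 10.55

Antimony pattern (n=3): 0.18714925 : 0.42010426 : 0.31434374 : 0.07840275
Bromine pattern (n=1): 0.5070 : 0.4930
Convolve the two distributions (both contribute in 2-u steps):
  M: 0.18714925×0.5070 = 0.094885
  M+2: 0.18714925×0.4930 + 0.42010426×0.5070 = 0.305257
  M+4: 0.42010426×0.4930 + 0.31434374×0.5070 = 0.366484
  M+6: 0.31434374×0.4930 + 0.07840275×0.5070 = 0.194722
  M+8: 0.07840275×0.4930 = 0.038653
Scale to base peak (0.366484) = 100: 25.89 : 83.29 : 100.00 : 53.13 : 10.55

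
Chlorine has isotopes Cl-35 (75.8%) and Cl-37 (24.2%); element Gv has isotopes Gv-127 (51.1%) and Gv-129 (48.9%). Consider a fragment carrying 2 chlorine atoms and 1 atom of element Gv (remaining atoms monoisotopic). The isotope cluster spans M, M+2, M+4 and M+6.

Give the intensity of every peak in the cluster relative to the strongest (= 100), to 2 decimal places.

Chlorine pattern (n=2): 0.574564 : 0.366872 : 0.058564
Element Gv pattern (n=1): 0.5110 : 0.4890
Convolve the two distributions (both contribute in 2-u steps):
  M: 0.574564×0.5110 = 0.293602
  M+2: 0.574564×0.4890 + 0.366872×0.5110 = 0.468433
  M+4: 0.366872×0.4890 + 0.058564×0.5110 = 0.209327
  M+6: 0.058564×0.4890 = 0.028638
Scale to base peak (0.468433) = 100: 62.68 : 100.00 : 44.69 : 6.11

62.68 : 100.00 : 44.69 : 6.11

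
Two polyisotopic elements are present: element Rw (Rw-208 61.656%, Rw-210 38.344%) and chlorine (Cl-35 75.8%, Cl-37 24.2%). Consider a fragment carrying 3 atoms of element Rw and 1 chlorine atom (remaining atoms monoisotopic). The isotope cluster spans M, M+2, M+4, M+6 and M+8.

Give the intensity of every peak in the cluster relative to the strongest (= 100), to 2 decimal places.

Element Rw pattern (n=3): 0.23438296 : 0.43728982 : 0.27195148 : 0.05637574
Chlorine pattern (n=1): 0.7580 : 0.2420
Convolve the two distributions (both contribute in 2-u steps):
  M: 0.23438296×0.7580 = 0.177662
  M+2: 0.23438296×0.2420 + 0.43728982×0.7580 = 0.388186
  M+4: 0.43728982×0.2420 + 0.27195148×0.7580 = 0.311963
  M+6: 0.27195148×0.2420 + 0.05637574×0.7580 = 0.108545
  M+8: 0.05637574×0.2420 = 0.013643
Scale to base peak (0.388186) = 100: 45.77 : 100.00 : 80.36 : 27.96 : 3.51

45.77 : 100.00 : 80.36 : 27.96 : 3.51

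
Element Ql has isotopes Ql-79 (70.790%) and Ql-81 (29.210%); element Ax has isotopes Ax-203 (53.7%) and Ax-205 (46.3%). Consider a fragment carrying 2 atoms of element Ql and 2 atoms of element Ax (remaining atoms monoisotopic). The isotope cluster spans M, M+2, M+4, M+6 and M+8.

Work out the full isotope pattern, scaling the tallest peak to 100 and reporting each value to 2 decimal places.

39.22 : 100.00 : 91.65 : 35.58 : 4.96

Element Ql pattern (n=2): 0.50112241 : 0.41355518 : 0.08532241
Element Ax pattern (n=2): 0.288369 : 0.497262 : 0.214369
Convolve the two distributions (both contribute in 2-u steps):
  M: 0.50112241×0.288369 = 0.144508
  M+2: 0.50112241×0.497262 + 0.41355518×0.288369 = 0.368446
  M+4: 0.50112241×0.214369 + 0.41355518×0.497262 + 0.08532241×0.288369 = 0.337675
  M+6: 0.41355518×0.214369 + 0.08532241×0.497262 = 0.131081
  M+8: 0.08532241×0.214369 = 0.018290
Scale to base peak (0.368446) = 100: 39.22 : 100.00 : 91.65 : 35.58 : 4.96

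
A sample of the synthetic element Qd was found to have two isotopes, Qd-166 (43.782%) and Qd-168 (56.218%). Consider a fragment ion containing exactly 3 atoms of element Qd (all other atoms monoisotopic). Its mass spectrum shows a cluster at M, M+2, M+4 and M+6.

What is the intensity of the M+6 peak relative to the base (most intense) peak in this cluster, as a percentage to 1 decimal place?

(0.43782 + 0.56218)^3 gives M 0.0839, M+2 0.3233, M+4 0.4151, M+6 0.1777; the largest is M+4.
P(M+4) = C(3,2) × 0.43782^1 × 0.56218^2 = 3 × 0.43782 × 0.31604635 = 0.415114 (base)
P(M+6) = C(3,3) × 0.43782^0 × 0.56218^3 = 1 × 1.0000 × 0.17767494 = 0.177675
Relative intensity = 0.177675 / 0.415114 × 100 = 42.8

42.8%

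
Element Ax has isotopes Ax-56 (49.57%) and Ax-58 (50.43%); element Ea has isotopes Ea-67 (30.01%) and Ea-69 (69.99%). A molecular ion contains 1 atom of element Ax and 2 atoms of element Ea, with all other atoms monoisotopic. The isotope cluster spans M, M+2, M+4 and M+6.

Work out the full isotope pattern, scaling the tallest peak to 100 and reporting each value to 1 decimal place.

9.8 : 55.8 : 100.0 : 54.3

Element Ax pattern (n=1): 0.4957 : 0.5043
Element Ea pattern (n=2): 0.09006001 : 0.42007998 : 0.48986001
Convolve the two distributions (both contribute in 2-u steps):
  M: 0.4957×0.09006001 = 0.044643
  M+2: 0.4957×0.42007998 + 0.5043×0.09006001 = 0.253651
  M+4: 0.4957×0.48986001 + 0.5043×0.42007998 = 0.454670
  M+6: 0.5043×0.48986001 = 0.247036
Scale to base peak (0.454670) = 100: 9.8 : 55.8 : 100.0 : 54.3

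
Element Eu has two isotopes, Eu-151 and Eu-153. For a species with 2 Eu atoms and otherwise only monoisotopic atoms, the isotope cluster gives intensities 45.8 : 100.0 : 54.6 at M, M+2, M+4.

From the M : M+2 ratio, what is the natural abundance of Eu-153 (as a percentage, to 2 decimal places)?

52.19%

Write p for the Eu-151 fraction. I(M+2)/I(M) = [C(2,1)·p^1·(1−p)] / p^2 = 2·(1−p)/p = 100.0/45.8 = 2.1834
(1−p)/p = 2.1834/2 = 1.0917  ⇒  p = 1/(1 + 1.0917) = 0.4781
Eu-151: 47.81%, Eu-153: 52.19%.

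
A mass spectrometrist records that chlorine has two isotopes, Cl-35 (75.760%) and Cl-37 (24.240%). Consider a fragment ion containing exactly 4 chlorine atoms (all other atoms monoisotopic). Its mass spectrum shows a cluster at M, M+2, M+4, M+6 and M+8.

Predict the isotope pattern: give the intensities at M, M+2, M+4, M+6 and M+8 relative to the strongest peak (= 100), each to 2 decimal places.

78.14 : 100.00 : 47.99 : 10.24 : 0.82

Each Cl atom is independently Cl-35 (p = 0.75760) or Cl-37 (q = 0.24240); the cluster is the binomial expansion (p + q)^4.
P(M) = 0.75760^4 = 0.329428
P(M+2) = 4 × 0.75760^3 × 0.24240^1 = 0.421612
P(M+4) = 6 × 0.75760^2 × 0.24240^2 = 0.202347
P(M+6) = 4 × 0.75760^1 × 0.24240^3 = 0.043162
P(M+8) = 0.24240^4 = 0.003452
The M+2 peak is largest (0.421612); scaling to 100 gives 78.14 : 100.00 : 47.99 : 10.24 : 0.82.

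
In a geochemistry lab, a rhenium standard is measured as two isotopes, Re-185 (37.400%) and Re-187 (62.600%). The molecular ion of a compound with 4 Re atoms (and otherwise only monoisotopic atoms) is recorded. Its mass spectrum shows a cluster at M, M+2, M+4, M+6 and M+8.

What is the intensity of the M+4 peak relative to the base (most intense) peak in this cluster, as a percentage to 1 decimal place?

89.6%

Binomial terms of (0.37400 + 0.62600)^4: M 0.0196, M+2 0.1310, M+4 0.3289, M+6 0.3670, M+8 0.1536 → M+6 is the base peak.
P(M+6) = C(4,3) × 0.37400^1 × 0.62600^3 = 4 × 0.3740 × 0.24531438 = 0.366990 (base)
P(M+4) = C(4,2) × 0.37400^2 × 0.62600^2 = 6 × 0.139876 × 0.391876 = 0.328884
Relative intensity = 0.328884 / 0.366990 × 100 = 89.6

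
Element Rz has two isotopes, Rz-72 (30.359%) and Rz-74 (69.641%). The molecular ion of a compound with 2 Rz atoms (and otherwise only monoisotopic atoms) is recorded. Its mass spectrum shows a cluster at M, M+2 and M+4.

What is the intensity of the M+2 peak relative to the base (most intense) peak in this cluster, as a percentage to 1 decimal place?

87.2%

Binomial terms of (0.30359 + 0.69641)^2: M 0.0922, M+2 0.4228, M+4 0.4850 → M+4 is the base peak.
P(M+4) = C(2,2) × 0.30359^0 × 0.69641^2 = 1 × 1.0000 × 0.48498689 = 0.484987 (base)
P(M+2) = C(2,1) × 0.30359^1 × 0.69641^1 = 2 × 0.30359 × 0.69641 = 0.422846
Relative intensity = 0.422846 / 0.484987 × 100 = 87.2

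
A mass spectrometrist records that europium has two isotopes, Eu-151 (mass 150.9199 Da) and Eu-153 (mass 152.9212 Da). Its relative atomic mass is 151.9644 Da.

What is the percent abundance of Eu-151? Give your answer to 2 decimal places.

With x = fraction of Eu-151 (so Eu-153 is 1 − x):
150.9199·x + 152.9212·(1 − x) = 151.9644
(150.9199 − 152.9212)·x = 151.9644 − 152.9212
x = -0.9568 / -2.0013 = 0.47809 → 47.81% Eu-151, 52.19% Eu-153.

47.81%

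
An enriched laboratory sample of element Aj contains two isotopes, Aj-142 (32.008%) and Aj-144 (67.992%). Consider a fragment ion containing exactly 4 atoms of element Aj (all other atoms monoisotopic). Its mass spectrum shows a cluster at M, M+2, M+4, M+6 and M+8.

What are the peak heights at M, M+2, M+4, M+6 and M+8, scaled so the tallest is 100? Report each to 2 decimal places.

Each Aj atom is independently Aj-142 (p = 0.32008) or Aj-144 (q = 0.67992); the cluster is the binomial expansion (p + q)^4.
P(M) = 0.32008^4 = 0.010496
P(M+2) = 4 × 0.32008^3 × 0.67992^1 = 0.089185
P(M+4) = 6 × 0.32008^2 × 0.67992^2 = 0.284174
P(M+6) = 4 × 0.32008^1 × 0.67992^3 = 0.402432
P(M+8) = 0.67992^4 = 0.213713
The M+6 peak is largest (0.402432); scaling to 100 gives 2.61 : 22.16 : 70.61 : 100.00 : 53.11.

2.61 : 22.16 : 70.61 : 100.00 : 53.11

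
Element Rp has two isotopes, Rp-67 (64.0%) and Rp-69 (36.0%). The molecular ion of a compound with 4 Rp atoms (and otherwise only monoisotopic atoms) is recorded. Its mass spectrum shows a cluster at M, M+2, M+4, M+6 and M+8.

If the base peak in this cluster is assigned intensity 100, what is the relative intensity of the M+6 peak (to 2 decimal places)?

(0.640 + 0.360)^4 gives M 0.1678, M+2 0.3775, M+4 0.3185, M+6 0.1194, M+8 0.0168; the largest is M+2.
P(M+2) = C(4,1) × 0.640^3 × 0.360^1 = 4 × 0.262144 × 0.3600 = 0.377487 (base)
P(M+6) = C(4,3) × 0.640^1 × 0.360^3 = 4 × 0.6400 × 0.046656 = 0.119439
Relative intensity = 0.119439 / 0.377487 × 100 = 31.64

31.64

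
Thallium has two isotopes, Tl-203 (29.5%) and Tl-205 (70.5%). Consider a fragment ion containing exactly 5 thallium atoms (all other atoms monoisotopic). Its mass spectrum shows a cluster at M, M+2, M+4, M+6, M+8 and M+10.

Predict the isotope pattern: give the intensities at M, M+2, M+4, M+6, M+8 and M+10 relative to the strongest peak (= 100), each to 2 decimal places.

0.61 : 7.33 : 35.02 : 83.69 : 100.00 : 47.80

The 5 Tl atoms are independent, so intensities follow the terms of (0.295 + 0.705)^5.
P(M) = 0.295^5 = 0.002234
P(M+2) = 5 × 0.295^4 × 0.705^1 = 0.026696
P(M+4) = 10 × 0.295^3 × 0.705^2 = 0.127598
P(M+6) = 10 × 0.295^2 × 0.705^3 = 0.304938
P(M+8) = 5 × 0.295^1 × 0.705^4 = 0.364375
P(M+10) = 0.705^5 = 0.174159
The M+8 peak is largest (0.364375); scaling to 100 gives 0.61 : 7.33 : 35.02 : 83.69 : 100.00 : 47.80.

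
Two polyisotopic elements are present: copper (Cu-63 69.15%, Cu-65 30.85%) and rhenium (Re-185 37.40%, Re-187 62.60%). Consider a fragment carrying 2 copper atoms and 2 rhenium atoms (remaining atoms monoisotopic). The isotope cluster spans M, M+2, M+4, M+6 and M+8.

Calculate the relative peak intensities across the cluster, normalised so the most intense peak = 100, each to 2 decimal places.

Copper pattern (n=2): 0.47817225 : 0.4266555 : 0.09517225
Rhenium pattern (n=2): 0.139876 : 0.468248 : 0.391876
Convolve the two distributions (both contribute in 2-u steps):
  M: 0.47817225×0.139876 = 0.066885
  M+2: 0.47817225×0.468248 + 0.4266555×0.139876 = 0.283582
  M+4: 0.47817225×0.391876 + 0.4266555×0.468248 + 0.09517225×0.139876 = 0.400477
  M+6: 0.4266555×0.391876 + 0.09517225×0.468248 = 0.211760
  M+8: 0.09517225×0.391876 = 0.037296
Scale to base peak (0.400477) = 100: 16.70 : 70.81 : 100.00 : 52.88 : 9.31

16.70 : 70.81 : 100.00 : 52.88 : 9.31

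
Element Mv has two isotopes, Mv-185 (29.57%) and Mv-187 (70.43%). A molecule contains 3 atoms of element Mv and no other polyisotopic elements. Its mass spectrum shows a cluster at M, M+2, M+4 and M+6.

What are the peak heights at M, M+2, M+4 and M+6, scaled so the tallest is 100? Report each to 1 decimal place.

5.9 : 42.0 : 100.0 : 79.4

Expanding (0.2957 + 0.7043)^3:
P(M) = 0.2957^3 = 0.025856
P(M+2) = 3 × 0.2957^2 × 0.7043^1 = 0.184749
P(M+4) = 3 × 0.2957^1 × 0.7043^2 = 0.440036
P(M+6) = 0.7043^3 = 0.349360
The M+4 peak is largest (0.440036); scaling to 100 gives 5.9 : 42.0 : 100.0 : 79.4.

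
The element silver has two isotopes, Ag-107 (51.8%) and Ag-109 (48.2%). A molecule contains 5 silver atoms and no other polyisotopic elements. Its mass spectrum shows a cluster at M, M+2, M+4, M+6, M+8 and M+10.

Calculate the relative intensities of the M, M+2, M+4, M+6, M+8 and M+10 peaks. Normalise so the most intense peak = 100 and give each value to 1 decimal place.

Expanding (0.518 + 0.482)^5:
P(M) = 0.518^5 = 0.037295
P(M+2) = 5 × 0.518^4 × 0.482^1 = 0.173515
P(M+4) = 10 × 0.518^3 × 0.482^2 = 0.322911
P(M+6) = 10 × 0.518^2 × 0.482^3 = 0.300470
P(M+8) = 5 × 0.518^1 × 0.482^4 = 0.139794
P(M+10) = 0.482^5 = 0.026016
The M+4 peak is largest (0.322911); scaling to 100 gives 11.5 : 53.7 : 100.0 : 93.1 : 43.3 : 8.1.

11.5 : 53.7 : 100.0 : 93.1 : 43.3 : 8.1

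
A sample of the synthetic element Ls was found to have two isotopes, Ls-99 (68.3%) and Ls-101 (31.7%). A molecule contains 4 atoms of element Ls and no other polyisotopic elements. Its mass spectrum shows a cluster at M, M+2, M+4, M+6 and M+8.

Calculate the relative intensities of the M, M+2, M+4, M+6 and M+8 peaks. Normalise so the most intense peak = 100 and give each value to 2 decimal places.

The 4 Ls atoms are independent, so intensities follow the terms of (0.683 + 0.317)^4.
P(M) = 0.683^4 = 0.217612
P(M+2) = 4 × 0.683^3 × 0.317^1 = 0.404000
P(M+4) = 6 × 0.683^2 × 0.317^2 = 0.281262
P(M+6) = 4 × 0.683^1 × 0.317^3 = 0.087028
P(M+8) = 0.317^4 = 0.010098
The M+2 peak is largest (0.404000); scaling to 100 gives 53.86 : 100.00 : 69.62 : 21.54 : 2.50.

53.86 : 100.00 : 69.62 : 21.54 : 2.50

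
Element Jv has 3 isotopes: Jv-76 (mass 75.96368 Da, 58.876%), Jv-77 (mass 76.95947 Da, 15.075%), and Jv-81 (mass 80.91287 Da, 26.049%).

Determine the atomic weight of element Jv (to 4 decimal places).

77.4030 Da

Average mass = Σ (abundance × isotope mass) = 0.58876 × 75.96368 + 0.15075 × 76.95947 + 0.26049 × 80.91287
= 44.724376 + 11.601640 + 21.076994 = 77.403010 Da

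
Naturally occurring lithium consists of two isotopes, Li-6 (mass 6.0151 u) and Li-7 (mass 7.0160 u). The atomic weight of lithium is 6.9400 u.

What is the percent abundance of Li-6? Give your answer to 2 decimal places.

Writing the weighted mean with unknown fraction x of Li-6:
6.0151·x + 7.0160·(1 − x) = 6.9400
(6.0151 − 7.0160)·x = 6.9400 − 7.0160
x = -0.0760 / -1.0009 = 0.07593 → 7.59% Li-6, 92.41% Li-7.

7.59%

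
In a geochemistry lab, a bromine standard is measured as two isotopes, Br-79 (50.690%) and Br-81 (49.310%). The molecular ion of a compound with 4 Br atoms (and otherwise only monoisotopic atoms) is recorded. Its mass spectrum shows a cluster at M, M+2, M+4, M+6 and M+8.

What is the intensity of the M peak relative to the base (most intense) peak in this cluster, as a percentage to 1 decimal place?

Binomial terms of (0.50690 + 0.49310)^4: M 0.0660, M+2 0.2569, M+4 0.3749, M+6 0.2431, M+8 0.0591 → M+4 is the base peak.
P(M+4) = C(4,2) × 0.50690^2 × 0.49310^2 = 6 × 0.25694761 × 0.24314761 = 0.374857 (base)
P(M) = C(4,0) × 0.50690^4 × 0.49310^0 = 1 × 0.06602207 × 1.0000 = 0.066022
Relative intensity = 0.066022 / 0.374857 × 100 = 17.6

17.6%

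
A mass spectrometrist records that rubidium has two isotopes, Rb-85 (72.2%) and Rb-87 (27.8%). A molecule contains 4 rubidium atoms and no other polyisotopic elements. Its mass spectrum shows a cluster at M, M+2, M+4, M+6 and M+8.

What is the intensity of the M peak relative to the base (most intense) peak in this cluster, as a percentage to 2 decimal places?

(0.722 + 0.278)^4 gives M 0.2717, M+2 0.4185, M+4 0.2417, M+6 0.0620, M+8 0.0060; the largest is M+2.
P(M+2) = C(4,1) × 0.722^3 × 0.278^1 = 4 × 0.37636705 × 0.2780 = 0.418520 (base)
P(M) = C(4,0) × 0.722^4 × 0.278^0 = 1 × 0.27173701 × 1.0000 = 0.271737
Relative intensity = 0.271737 / 0.418520 × 100 = 64.93

64.93%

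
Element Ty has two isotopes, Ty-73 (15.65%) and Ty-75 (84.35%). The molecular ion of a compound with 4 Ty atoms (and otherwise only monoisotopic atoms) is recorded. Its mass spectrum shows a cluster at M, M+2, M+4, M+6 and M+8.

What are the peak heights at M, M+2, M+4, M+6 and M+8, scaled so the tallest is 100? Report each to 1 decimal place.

Expanding (0.1565 + 0.8435)^4:
P(M) = 0.1565^4 = 0.000600
P(M+2) = 4 × 0.1565^3 × 0.8435^1 = 0.012933
P(M+4) = 6 × 0.1565^2 × 0.8435^2 = 0.104556
P(M+6) = 4 × 0.1565^1 × 0.8435^3 = 0.375690
P(M+8) = 0.8435^4 = 0.506221
The M+8 peak is largest (0.506221); scaling to 100 gives 0.1 : 2.6 : 20.7 : 74.2 : 100.0.

0.1 : 2.6 : 20.7 : 74.2 : 100.0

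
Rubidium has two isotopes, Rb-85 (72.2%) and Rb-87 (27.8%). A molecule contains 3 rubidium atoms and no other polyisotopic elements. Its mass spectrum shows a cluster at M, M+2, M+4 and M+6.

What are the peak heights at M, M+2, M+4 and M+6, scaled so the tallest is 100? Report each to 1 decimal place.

86.6 : 100.0 : 38.5 : 4.9

Each Rb atom is independently Rb-85 (p = 0.722) or Rb-87 (q = 0.278); the cluster is the binomial expansion (p + q)^3.
P(M) = 0.722^3 = 0.376367
P(M+2) = 3 × 0.722^2 × 0.278^1 = 0.434751
P(M+4) = 3 × 0.722^1 × 0.278^2 = 0.167397
P(M+6) = 0.278^3 = 0.021485
The M+2 peak is largest (0.434751); scaling to 100 gives 86.6 : 100.0 : 38.5 : 4.9.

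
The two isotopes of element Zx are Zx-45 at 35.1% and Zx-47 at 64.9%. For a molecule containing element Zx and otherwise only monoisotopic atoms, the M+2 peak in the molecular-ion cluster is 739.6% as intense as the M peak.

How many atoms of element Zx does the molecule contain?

For n independent Zx atoms, I(M+2)/I(M) = n · (abundance Zx-47) / (abundance Zx-45) = n · 0.649/0.351.
n = 7.396 × 0.351/0.649 = 4.00 ≈ 4

4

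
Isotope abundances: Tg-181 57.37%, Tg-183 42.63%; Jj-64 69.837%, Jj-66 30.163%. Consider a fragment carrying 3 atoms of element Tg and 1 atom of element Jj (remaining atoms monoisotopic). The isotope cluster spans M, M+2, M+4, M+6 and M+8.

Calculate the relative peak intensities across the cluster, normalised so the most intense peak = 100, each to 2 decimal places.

Element Tg pattern (n=3): 0.18882285 : 0.42092652 : 0.31277841 : 0.07747222
Element Jj pattern (n=1): 0.69837 : 0.30163
Convolve the two distributions (both contribute in 2-u steps):
  M: 0.18882285×0.69837 = 0.131868
  M+2: 0.18882285×0.30163 + 0.42092652×0.69837 = 0.350917
  M+4: 0.42092652×0.30163 + 0.31277841×0.69837 = 0.345399
  M+6: 0.31277841×0.30163 + 0.07747222×0.69837 = 0.148448
  M+8: 0.07747222×0.30163 = 0.023368
Scale to base peak (0.350917) = 100: 37.58 : 100.00 : 98.43 : 42.30 : 6.66

37.58 : 100.00 : 98.43 : 42.30 : 6.66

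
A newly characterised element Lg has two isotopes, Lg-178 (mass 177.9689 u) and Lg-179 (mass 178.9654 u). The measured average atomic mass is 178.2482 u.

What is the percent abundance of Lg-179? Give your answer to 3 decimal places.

28.028%

With x = fraction of Lg-178 (so Lg-179 is 1 − x):
177.9689·x + 178.9654·(1 − x) = 178.2482
(177.9689 − 178.9654)·x = 178.2482 − 178.9654
x = -0.7172 / -0.9965 = 0.71972 → 71.972% Lg-178, 28.028% Lg-179.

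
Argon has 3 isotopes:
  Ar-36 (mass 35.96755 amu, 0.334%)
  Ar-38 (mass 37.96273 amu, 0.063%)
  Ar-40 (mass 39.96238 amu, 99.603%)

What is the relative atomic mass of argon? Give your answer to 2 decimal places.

39.95 amu

The abundance-weighted mean is 0.00334 × 35.96755 + 0.00063 × 37.96273 + 0.99603 × 39.96238
= 0.120132 + 0.023917 + 39.803729 = 39.947778 amu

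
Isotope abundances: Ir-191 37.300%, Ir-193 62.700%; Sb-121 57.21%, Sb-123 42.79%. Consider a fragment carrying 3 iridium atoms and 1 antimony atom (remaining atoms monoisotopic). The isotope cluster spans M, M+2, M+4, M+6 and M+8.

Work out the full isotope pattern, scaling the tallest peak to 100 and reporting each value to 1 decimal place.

8.2 : 47.3 : 100.0 : 90.5 : 29.0

Iridium pattern (n=3): 0.05189512 : 0.26170165 : 0.43991135 : 0.24649188
Antimony pattern (n=1): 0.5721 : 0.4279
Convolve the two distributions (both contribute in 2-u steps):
  M: 0.05189512×0.5721 = 0.029689
  M+2: 0.05189512×0.4279 + 0.26170165×0.5721 = 0.171925
  M+4: 0.26170165×0.4279 + 0.43991135×0.5721 = 0.363655
  M+6: 0.43991135×0.4279 + 0.24649188×0.5721 = 0.329256
  M+8: 0.24649188×0.4279 = 0.105474
Scale to base peak (0.363655) = 100: 8.2 : 47.3 : 100.0 : 90.5 : 29.0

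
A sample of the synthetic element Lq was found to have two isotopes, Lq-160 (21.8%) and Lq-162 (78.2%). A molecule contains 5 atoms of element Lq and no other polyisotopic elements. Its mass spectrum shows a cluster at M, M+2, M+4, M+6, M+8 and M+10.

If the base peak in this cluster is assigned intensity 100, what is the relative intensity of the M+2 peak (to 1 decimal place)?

2.2

(0.218 + 0.782)^5 gives M 0.0005, M+2 0.0088, M+4 0.0634, M+6 0.2273, M+8 0.4076, M+10 0.2924; the largest is M+8.
P(M+8) = C(5,4) × 0.218^1 × 0.782^4 = 5 × 0.2180 × 0.3739616 = 0.407618 (base)
P(M+2) = C(5,1) × 0.218^4 × 0.782^1 = 5 × 0.00225853 × 0.7820 = 0.008831
Relative intensity = 0.008831 / 0.407618 × 100 = 2.2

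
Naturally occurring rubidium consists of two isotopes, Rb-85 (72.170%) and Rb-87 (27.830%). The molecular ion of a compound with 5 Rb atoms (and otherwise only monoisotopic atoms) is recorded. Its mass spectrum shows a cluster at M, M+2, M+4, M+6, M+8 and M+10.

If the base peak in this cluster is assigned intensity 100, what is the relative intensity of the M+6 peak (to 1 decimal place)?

29.7

(0.72170 + 0.27830)^5 gives M 0.1958, M+2 0.3775, M+4 0.2911, M+6 0.1123, M+8 0.0216, M+10 0.0017; the largest is M+2.
P(M+2) = C(5,1) × 0.72170^4 × 0.27830^1 = 5 × 0.27128565 × 0.2783 = 0.377494 (base)
P(M+6) = C(5,3) × 0.72170^2 × 0.27830^3 = 10 × 0.52085089 × 0.02155458 = 0.112267
Relative intensity = 0.112267 / 0.377494 × 100 = 29.7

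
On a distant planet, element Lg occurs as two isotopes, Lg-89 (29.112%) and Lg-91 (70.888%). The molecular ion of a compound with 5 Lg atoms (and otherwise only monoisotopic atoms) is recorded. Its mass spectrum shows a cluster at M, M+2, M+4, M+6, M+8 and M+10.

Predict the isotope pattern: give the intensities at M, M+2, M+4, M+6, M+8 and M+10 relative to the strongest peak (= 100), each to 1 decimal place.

0.6 : 6.9 : 33.7 : 82.1 : 100.0 : 48.7

The 5 Lg atoms are independent, so intensities follow the terms of (0.29112 + 0.70888)^5.
P(M) = 0.29112^5 = 0.002091
P(M+2) = 5 × 0.29112^4 × 0.70888^1 = 0.025458
P(M+4) = 10 × 0.29112^3 × 0.70888^2 = 0.123983
P(M+6) = 10 × 0.29112^2 × 0.70888^3 = 0.301899
P(M+8) = 5 × 0.29112^1 × 0.70888^4 = 0.367564
P(M+10) = 0.70888^5 = 0.179004
The M+8 peak is largest (0.367564); scaling to 100 gives 0.6 : 6.9 : 33.7 : 82.1 : 100.0 : 48.7.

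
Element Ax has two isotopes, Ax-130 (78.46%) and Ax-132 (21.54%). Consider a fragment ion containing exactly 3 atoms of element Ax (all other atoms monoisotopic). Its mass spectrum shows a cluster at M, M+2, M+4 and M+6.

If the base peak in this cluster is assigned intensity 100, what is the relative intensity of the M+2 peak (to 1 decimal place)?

(0.7846 + 0.2154)^3 gives M 0.4830, M+2 0.3978, M+4 0.1092, M+6 0.0100; the largest is M.
P(M) = C(3,0) × 0.7846^3 × 0.2154^0 = 1 × 0.48299753 × 1.0000 = 0.482998 (base)
P(M+2) = C(3,1) × 0.7846^2 × 0.2154^1 = 3 × 0.61559716 × 0.2154 = 0.397799
Relative intensity = 0.397799 / 0.482998 × 100 = 82.4

82.4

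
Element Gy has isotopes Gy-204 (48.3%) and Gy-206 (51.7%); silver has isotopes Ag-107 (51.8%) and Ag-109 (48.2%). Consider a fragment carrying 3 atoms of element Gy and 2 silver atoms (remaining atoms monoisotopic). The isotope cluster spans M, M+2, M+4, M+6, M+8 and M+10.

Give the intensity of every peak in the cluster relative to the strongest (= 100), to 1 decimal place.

9.6 : 48.8 : 98.8 : 100.0 : 50.5 : 10.2

Element Gy pattern (n=3): 0.11267859 : 0.36183124 : 0.38730176 : 0.13818841
Silver pattern (n=2): 0.268324 : 0.499352 : 0.232324
Convolve the two distributions (both contribute in 2-u steps):
  M: 0.11267859×0.268324 = 0.030234
  M+2: 0.11267859×0.499352 + 0.36183124×0.268324 = 0.153354
  M+4: 0.11267859×0.232324 + 0.36183124×0.499352 + 0.38730176×0.268324 = 0.310781
  M+6: 0.36183124×0.232324 + 0.38730176×0.499352 + 0.13818841×0.268324 = 0.314541
  M+8: 0.38730176×0.232324 + 0.13818841×0.499352 = 0.158984
  M+10: 0.13818841×0.232324 = 0.032104
Scale to base peak (0.314541) = 100: 9.6 : 48.8 : 98.8 : 100.0 : 50.5 : 10.2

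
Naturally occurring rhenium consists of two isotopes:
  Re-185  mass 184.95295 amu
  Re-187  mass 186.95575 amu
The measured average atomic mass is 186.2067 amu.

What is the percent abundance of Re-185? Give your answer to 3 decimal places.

Writing the weighted mean with unknown fraction x of Re-185:
184.95295·x + 186.95575·(1 − x) = 186.2067
(184.95295 − 186.95575)·x = 186.2067 − 186.95575
x = -0.74905 / -2.00280 = 0.37400 → 37.400% Re-185, 62.600% Re-187.

37.400%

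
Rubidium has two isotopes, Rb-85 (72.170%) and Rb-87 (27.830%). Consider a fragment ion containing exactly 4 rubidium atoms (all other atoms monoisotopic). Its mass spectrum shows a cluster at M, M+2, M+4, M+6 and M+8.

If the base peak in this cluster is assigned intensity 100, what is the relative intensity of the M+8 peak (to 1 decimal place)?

1.4

(0.72170 + 0.27830)^4 gives M 0.2713, M+2 0.4184, M+4 0.2420, M+6 0.0622, M+8 0.0060; the largest is M+2.
P(M+2) = C(4,1) × 0.72170^3 × 0.27830^1 = 4 × 0.37589809 × 0.2783 = 0.418450 (base)
P(M+8) = C(4,4) × 0.72170^0 × 0.27830^4 = 1 × 1.0000 × 0.00599864 = 0.005999
Relative intensity = 0.005999 / 0.418450 × 100 = 1.4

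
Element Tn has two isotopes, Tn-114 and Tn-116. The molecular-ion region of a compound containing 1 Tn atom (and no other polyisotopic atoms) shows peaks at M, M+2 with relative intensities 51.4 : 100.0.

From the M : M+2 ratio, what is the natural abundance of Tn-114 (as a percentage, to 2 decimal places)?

33.95%

Let p = fractional abundance of Tn-114. I(M+2)/I(M) = [C(1,1)·p^0·(1−p)] / p^1 = 1·(1−p)/p = 100.0/51.4 = 1.9455
(1−p)/p = 1.9455/1 = 1.9455  ⇒  p = 1/(1 + 1.9455) = 0.3395
Tn-114: 33.95%, Tn-116: 66.05%.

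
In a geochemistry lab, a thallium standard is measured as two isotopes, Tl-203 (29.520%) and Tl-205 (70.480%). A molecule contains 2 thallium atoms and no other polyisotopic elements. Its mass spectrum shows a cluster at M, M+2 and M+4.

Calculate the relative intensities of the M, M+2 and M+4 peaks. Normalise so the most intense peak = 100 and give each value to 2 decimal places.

The 2 Tl atoms are independent, so intensities follow the terms of (0.29520 + 0.70480)^2.
P(M) = 0.29520^2 = 0.087143
P(M+2) = 2 × 0.29520^1 × 0.70480^1 = 0.416114
P(M+4) = 0.70480^2 = 0.496743
The M+4 peak is largest (0.496743); scaling to 100 gives 17.54 : 83.77 : 100.00.

17.54 : 83.77 : 100.00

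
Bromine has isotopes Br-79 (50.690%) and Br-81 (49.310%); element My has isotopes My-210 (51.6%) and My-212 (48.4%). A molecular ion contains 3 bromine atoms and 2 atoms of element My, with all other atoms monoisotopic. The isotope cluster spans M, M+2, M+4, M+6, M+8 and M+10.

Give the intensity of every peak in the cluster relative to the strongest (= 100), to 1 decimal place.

Bromine pattern (n=3): 0.13024674 : 0.3801026 : 0.36975457 : 0.11989609
Element My pattern (n=2): 0.266256 : 0.499488 : 0.234256
Convolve the two distributions (both contribute in 2-u steps):
  M: 0.13024674×0.266256 = 0.034679
  M+2: 0.13024674×0.499488 + 0.3801026×0.266256 = 0.166261
  M+4: 0.13024674×0.234256 + 0.3801026×0.499488 + 0.36975457×0.266256 = 0.318817
  M+6: 0.3801026×0.234256 + 0.36975457×0.499488 + 0.11989609×0.266256 = 0.305652
  M+8: 0.36975457×0.234256 + 0.11989609×0.499488 = 0.146504
  M+10: 0.11989609×0.234256 = 0.028086
Scale to base peak (0.318817) = 100: 10.9 : 52.1 : 100.0 : 95.9 : 46.0 : 8.8

10.9 : 52.1 : 100.0 : 95.9 : 46.0 : 8.8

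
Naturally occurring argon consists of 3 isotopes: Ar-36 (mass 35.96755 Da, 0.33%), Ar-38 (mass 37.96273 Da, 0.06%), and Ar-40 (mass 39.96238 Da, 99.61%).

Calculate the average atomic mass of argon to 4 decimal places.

39.9480 Da

The abundance-weighted mean is 0.0033 × 35.96755 + 0.0006 × 37.96273 + 0.9961 × 39.96238
= 0.118693 + 0.022778 + 39.806527 = 39.947998 Da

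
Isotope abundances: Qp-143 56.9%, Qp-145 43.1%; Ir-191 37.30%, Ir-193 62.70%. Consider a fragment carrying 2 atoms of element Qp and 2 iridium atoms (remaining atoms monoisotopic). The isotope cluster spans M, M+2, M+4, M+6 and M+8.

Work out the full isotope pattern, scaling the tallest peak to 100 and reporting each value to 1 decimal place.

11.8 : 57.4 : 100.0 : 73.1 : 19.1

Element Qp pattern (n=2): 0.323761 : 0.490478 : 0.185761
Iridium pattern (n=2): 0.139129 : 0.467742 : 0.393129
Convolve the two distributions (both contribute in 2-u steps):
  M: 0.323761×0.139129 = 0.045045
  M+2: 0.323761×0.467742 + 0.490478×0.139129 = 0.219676
  M+4: 0.323761×0.393129 + 0.490478×0.467742 + 0.185761×0.139129 = 0.382542
  M+6: 0.490478×0.393129 + 0.185761×0.467742 = 0.279709
  M+8: 0.185761×0.393129 = 0.073028
Scale to base peak (0.382542) = 100: 11.8 : 57.4 : 100.0 : 73.1 : 19.1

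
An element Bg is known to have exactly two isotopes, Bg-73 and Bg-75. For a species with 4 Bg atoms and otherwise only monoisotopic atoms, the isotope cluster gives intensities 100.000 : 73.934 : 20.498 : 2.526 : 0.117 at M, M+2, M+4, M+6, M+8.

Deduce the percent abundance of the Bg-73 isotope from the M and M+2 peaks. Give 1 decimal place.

Let p = fractional abundance of Bg-73. I(M+2)/I(M) = [C(4,1)·p^3·(1−p)] / p^4 = 4·(1−p)/p = 73.934/100.000 = 0.7393
(1−p)/p = 0.7393/4 = 0.1848  ⇒  p = 1/(1 + 0.1848) = 0.8440
Bg-73: 84.4%, Bg-75: 15.6%.

84.4%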